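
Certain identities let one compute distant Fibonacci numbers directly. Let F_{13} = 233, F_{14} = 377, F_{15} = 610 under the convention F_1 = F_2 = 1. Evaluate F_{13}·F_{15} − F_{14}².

233·610 − 377² = 142130 − 142129 = 1. (Cassini's identity: F_{k−1}F_{k+1} − F_k² = (−1)^k.)

1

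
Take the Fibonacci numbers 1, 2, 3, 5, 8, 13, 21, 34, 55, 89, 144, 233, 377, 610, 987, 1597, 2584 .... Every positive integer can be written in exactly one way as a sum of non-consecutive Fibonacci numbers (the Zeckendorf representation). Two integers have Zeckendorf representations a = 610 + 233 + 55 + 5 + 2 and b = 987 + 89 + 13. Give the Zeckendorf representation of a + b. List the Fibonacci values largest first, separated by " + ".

The two numbers are 905 and 1089, so their sum is 1994.
take 1597 (≤ 1994); 1994 − 1597 = 397
take 377 (≤ 397); 397 − 377 = 20
take 13 (≤ 20); 20 − 13 = 7
take 5 (≤ 7); 7 − 5 = 2
take 2 (≤ 2); 2 − 2 = 0

1597 + 377 + 13 + 5 + 2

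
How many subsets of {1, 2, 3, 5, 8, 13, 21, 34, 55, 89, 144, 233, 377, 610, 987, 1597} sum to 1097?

Each representation comes from the Zeckendorf form by replacing some F_k with F_{k−1} + F_{k−2} where possible.
1097 = 987+89+21 = 987+89+13+8 = 987+55+34+21 = 610+377+89+21 = … (20 more), for 24 in all.

24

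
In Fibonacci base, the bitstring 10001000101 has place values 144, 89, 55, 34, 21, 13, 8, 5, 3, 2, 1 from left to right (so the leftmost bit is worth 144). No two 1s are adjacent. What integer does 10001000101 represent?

169

Summing the place values of the 1 bits: 144 + 21 + 3 + 1 = 169.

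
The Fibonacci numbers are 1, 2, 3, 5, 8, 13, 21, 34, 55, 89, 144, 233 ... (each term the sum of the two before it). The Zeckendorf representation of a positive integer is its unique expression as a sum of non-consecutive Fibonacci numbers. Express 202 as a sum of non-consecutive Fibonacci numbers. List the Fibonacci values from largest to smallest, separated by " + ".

Greedy algorithm:
202 − 144 = 58
58 − 55 = 3
3 − 3 = 0
So 202 = 144 + 55 + 3, with no two terms consecutive in the sequence.

144 + 55 + 3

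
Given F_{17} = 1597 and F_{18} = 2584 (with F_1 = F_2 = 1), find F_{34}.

5702887

By the doubling identity F_{2k} = F_k(2F_{k+1} − F_k): F_{34} = 1597·(2·2584 − 1597) = 1597·3571 = 5702887.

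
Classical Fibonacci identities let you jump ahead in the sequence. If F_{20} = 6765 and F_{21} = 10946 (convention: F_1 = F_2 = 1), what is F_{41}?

165580141

By F_{2k+1} = F_k² + F_{k+1}²: F_{41} = 6765² + 10946² = 45765225 + 119814916 = 165580141.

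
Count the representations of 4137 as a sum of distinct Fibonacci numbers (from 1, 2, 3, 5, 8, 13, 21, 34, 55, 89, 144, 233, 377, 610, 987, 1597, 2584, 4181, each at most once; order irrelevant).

30

Starting from the Zeckendorf form and repeatedly splitting a term F_k into F_{k−1} + F_{k−2} (when neither is already used) reaches every representation.
4137 = 2584+987+377+144+34+8+3 = 2584+987+377+144+34+8+2+1 = 2584+987+377+144+21+13+8+3 = 2584+987+377+89+55+34+8+3 = … (26 more), for 30 in all.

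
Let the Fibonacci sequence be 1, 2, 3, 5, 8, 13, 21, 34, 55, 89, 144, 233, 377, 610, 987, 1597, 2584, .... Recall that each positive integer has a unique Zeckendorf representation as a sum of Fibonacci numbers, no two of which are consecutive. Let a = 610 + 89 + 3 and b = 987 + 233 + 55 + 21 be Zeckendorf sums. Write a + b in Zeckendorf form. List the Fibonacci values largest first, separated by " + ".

The two numbers are 702 and 1296, so their sum is 1998.
subtract 1597 from 1998: 401 remains
subtract 377 from 401: 24 remains
subtract 21 from 24: 3 remains
subtract 3 from 3: 0 remains

1597 + 377 + 21 + 3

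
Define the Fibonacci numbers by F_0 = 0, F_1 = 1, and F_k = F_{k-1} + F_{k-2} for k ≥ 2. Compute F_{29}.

Iterating the recurrence up to F_{23} = 28657 and F_{22} = 17711:
F_{24} = F_{23} + F_{22} = 28657 + 17711 = 46368
F_{25} = F_{24} + F_{23} = 46368 + 28657 = 75025
F_{26} = F_{25} + F_{24} = 75025 + 46368 = 121393
F_{27} = F_{26} + F_{25} = 121393 + 75025 = 196418
F_{28} = F_{27} + F_{26} = 196418 + 121393 = 317811
F_{29} = F_{28} + F_{27} = 317811 + 196418 = 514229

514229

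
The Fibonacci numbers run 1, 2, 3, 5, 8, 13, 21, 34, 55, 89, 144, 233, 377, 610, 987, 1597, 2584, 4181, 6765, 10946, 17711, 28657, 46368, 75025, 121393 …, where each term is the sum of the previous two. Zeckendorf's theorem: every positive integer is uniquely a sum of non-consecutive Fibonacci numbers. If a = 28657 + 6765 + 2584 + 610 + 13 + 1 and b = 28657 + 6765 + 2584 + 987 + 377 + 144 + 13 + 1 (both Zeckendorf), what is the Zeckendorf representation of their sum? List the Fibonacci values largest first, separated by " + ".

The two numbers are 38630 and 39528, so their sum is 78158.
Greedy algorithm:
78158 − 75025 = 3133
3133 − 2584 = 549
549 − 377 = 172
172 − 144 = 28
28 − 21 = 7
7 − 5 = 2
2 − 2 = 0

75025 + 2584 + 377 + 144 + 21 + 5 + 2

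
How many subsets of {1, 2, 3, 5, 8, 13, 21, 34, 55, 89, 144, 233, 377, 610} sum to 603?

603 = 377+144+55+21+5+1 = 377+144+55+21+3+2+1 = 377+144+55+13+8+5+1 = 377+144+55+13+8+3+2+1 = 377+144+34+21+13+8+5+1 = … (5 more), for 10 in all.

10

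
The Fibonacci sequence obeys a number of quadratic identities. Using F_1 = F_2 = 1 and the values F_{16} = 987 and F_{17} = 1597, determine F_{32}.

By the doubling identity F_{2k} = F_k(2F_{k+1} − F_k): F_{32} = 987·(2·1597 − 987) = 987·2207 = 2178309.

2178309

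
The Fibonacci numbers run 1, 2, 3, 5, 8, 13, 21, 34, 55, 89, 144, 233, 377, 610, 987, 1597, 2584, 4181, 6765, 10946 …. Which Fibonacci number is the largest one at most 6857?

6765 ≤ 6857 < 10946, so the largest Fibonacci number not exceeding 6857 is 6765.

6765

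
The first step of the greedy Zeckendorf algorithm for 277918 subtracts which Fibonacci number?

196418

196418 ≤ 277918 < 317811, so the largest Fibonacci number not exceeding 277918 is 196418.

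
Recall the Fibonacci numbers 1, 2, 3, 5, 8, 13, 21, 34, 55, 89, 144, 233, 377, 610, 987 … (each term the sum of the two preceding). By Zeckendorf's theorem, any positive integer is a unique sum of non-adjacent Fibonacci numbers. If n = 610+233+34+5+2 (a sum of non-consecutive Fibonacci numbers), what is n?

884

610+233+34+5+2 = 884.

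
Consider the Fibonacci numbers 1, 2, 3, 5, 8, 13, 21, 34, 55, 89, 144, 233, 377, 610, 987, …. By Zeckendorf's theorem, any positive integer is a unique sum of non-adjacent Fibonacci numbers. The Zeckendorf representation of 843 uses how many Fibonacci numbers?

2

Greedy algorithm:
subtract 610 from 843: 233 remains
subtract 233 from 233: 0 remains
843 = 610 + 233, which has 2 terms.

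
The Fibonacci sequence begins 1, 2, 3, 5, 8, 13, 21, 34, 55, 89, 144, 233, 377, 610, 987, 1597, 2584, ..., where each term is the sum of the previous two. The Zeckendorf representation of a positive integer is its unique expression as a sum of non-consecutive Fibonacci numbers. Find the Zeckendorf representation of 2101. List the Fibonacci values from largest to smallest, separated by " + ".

1597 + 377 + 89 + 34 + 3 + 1

2101 − 1597 = 504
504 − 377 = 127
127 − 89 = 38
38 − 34 = 4
4 − 3 = 1
1 − 1 = 0
So 2101 = 1597 + 377 + 89 + 34 + 3 + 1, with no two terms consecutive in the sequence.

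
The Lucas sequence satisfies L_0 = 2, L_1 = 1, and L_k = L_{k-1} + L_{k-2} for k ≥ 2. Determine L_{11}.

199

Iterating the recurrence up to L_{7} = 29 and L_{6} = 18:
L_{8} = L_{7} + L_{6} = 29 + 18 = 47
L_{9} = L_{8} + L_{7} = 47 + 29 = 76
L_{10} = L_{9} + L_{8} = 76 + 47 = 123
L_{11} = L_{10} + L_{9} = 123 + 76 = 199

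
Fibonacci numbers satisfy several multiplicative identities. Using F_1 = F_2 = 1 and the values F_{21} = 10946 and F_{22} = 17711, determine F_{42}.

By the doubling identity F_{2k} = F_k(2F_{k+1} − F_k): F_{42} = 10946·(2·17711 − 10946) = 10946·24476 = 267914296.

267914296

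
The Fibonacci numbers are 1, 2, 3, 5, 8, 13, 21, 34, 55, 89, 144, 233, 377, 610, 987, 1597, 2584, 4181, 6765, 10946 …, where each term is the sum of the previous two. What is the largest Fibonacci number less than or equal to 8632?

6765 ≤ 8632 < 10946, so the largest Fibonacci number not exceeding 8632 is 6765.

6765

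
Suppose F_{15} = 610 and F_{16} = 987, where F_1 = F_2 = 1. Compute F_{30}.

By the doubling identity F_{2k} = F_k(2F_{k+1} − F_k): F_{30} = 610·(2·987 − 610) = 610·1364 = 832040.

832040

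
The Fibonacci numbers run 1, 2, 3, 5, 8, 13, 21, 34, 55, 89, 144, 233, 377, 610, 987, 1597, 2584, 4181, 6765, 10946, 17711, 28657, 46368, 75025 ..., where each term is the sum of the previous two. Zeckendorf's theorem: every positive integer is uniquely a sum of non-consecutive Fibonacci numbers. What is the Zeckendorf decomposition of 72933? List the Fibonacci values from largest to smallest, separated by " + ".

largest Fibonacci ≤ 72933 is 46368; 72933 − 46368 = 26565
largest Fibonacci ≤ 26565 is 17711; 26565 − 17711 = 8854
largest Fibonacci ≤ 8854 is 6765; 8854 − 6765 = 2089
largest Fibonacci ≤ 2089 is 1597; 2089 − 1597 = 492
largest Fibonacci ≤ 492 is 377; 492 − 377 = 115
largest Fibonacci ≤ 115 is 89; 115 − 89 = 26
largest Fibonacci ≤ 26 is 21; 26 − 21 = 5
largest Fibonacci ≤ 5 is 5; 5 − 5 = 0
So 72933 = 46368 + 17711 + 6765 + 1597 + 377 + 89 + 21 + 5, with no two terms consecutive in the sequence.

46368 + 17711 + 6765 + 1597 + 377 + 89 + 21 + 5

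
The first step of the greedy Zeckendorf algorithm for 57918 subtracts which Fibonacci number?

46368 ≤ 57918 < 75025, so the largest Fibonacci number not exceeding 57918 is 46368.

46368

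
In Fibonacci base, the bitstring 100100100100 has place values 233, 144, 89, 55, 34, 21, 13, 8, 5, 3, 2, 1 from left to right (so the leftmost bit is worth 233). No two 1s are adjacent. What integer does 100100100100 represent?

304

Summing the place values of the 1 bits: 233 + 55 + 13 + 3 = 304.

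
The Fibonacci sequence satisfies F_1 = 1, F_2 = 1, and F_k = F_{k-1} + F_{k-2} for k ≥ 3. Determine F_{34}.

Iterating the recurrence up to F_{27} = 196418 and F_{26} = 121393:
F_{28} = F_{27} + F_{26} = 196418 + 121393 = 317811
F_{29} = F_{28} + F_{27} = 317811 + 196418 = 514229
F_{30} = F_{29} + F_{28} = 514229 + 317811 = 832040
F_{31} = F_{30} + F_{29} = 832040 + 514229 = 1346269
F_{32} = F_{31} + F_{30} = 1346269 + 832040 = 2178309
F_{33} = F_{32} + F_{31} = 2178309 + 1346269 = 3524578
F_{34} = F_{33} + F_{32} = 3524578 + 2178309 = 5702887

5702887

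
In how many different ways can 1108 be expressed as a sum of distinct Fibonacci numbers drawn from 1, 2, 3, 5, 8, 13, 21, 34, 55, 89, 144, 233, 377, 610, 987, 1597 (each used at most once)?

Each representation comes from the Zeckendorf form by replacing some F_k with F_{k−1} + F_{k−2} where possible.
1108 = 987+89+21+8+3 = 987+89+21+8+2+1 = 987+55+34+21+8+3 = 610+377+89+21+8+3 = … (20 more), for 24 in all.

24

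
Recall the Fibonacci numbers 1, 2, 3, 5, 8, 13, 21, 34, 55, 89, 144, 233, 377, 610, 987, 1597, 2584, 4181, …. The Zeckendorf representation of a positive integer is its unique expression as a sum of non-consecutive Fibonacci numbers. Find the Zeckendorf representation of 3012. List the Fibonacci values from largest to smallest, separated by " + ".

Greedily peel off the largest Fibonacci term at each step:
2584 ≤ 3012 < 4181, so take 2584; remainder 428
377 ≤ 428 < 610, so take 377; remainder 51
34 ≤ 51 < 55, so take 34; remainder 17
13 ≤ 17 < 21, so take 13; remainder 4
3 ≤ 4 < 5, so take 3; remainder 1
1 ≤ 1 < 2, so take 1; remainder 0
So 3012 = 2584 + 377 + 34 + 13 + 3 + 1, with no two terms consecutive in the sequence.

2584 + 377 + 34 + 13 + 3 + 1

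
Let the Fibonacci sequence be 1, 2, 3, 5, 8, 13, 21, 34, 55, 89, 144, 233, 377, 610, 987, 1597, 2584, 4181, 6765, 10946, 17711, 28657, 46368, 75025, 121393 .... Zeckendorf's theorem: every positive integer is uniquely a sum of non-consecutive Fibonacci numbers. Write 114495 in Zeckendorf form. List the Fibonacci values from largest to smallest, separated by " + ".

75025 + 28657 + 6765 + 2584 + 987 + 377 + 89 + 8 + 3

Greedy algorithm:
largest Fibonacci ≤ 114495 is 75025; 114495 − 75025 = 39470
largest Fibonacci ≤ 39470 is 28657; 39470 − 28657 = 10813
largest Fibonacci ≤ 10813 is 6765; 10813 − 6765 = 4048
largest Fibonacci ≤ 4048 is 2584; 4048 − 2584 = 1464
largest Fibonacci ≤ 1464 is 987; 1464 − 987 = 477
largest Fibonacci ≤ 477 is 377; 477 − 377 = 100
largest Fibonacci ≤ 100 is 89; 100 − 89 = 11
largest Fibonacci ≤ 11 is 8; 11 − 8 = 3
largest Fibonacci ≤ 3 is 3; 3 − 3 = 0
So 114495 = 75025 + 28657 + 6765 + 2584 + 987 + 377 + 89 + 8 + 3, with no two terms consecutive in the sequence.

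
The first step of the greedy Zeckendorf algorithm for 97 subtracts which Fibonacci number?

89 ≤ 97 < 144, so the largest Fibonacci number not exceeding 97 is 89.

89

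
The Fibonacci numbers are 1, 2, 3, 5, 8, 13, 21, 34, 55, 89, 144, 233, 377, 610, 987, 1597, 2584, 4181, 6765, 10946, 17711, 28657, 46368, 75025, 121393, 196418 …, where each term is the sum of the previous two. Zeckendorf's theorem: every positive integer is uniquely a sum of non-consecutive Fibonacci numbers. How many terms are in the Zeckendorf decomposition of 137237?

7

Repeatedly subtract the largest Fibonacci number that fits:
137237 − 121393 = 15844
15844 − 10946 = 4898
4898 − 4181 = 717
717 − 610 = 107
107 − 89 = 18
18 − 13 = 5
5 − 5 = 0
137237 = 121393 + 10946 + 4181 + 610 + 89 + 13 + 5, which has 7 terms.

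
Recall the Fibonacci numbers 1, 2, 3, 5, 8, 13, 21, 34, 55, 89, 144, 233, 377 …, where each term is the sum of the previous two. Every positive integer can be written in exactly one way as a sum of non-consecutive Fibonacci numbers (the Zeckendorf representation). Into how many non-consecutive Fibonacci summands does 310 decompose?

4

310: greatest Fibonacci not exceeding it is 233, leaving 77
77: greatest Fibonacci not exceeding it is 55, leaving 22
22: greatest Fibonacci not exceeding it is 21, leaving 1
1: greatest Fibonacci not exceeding it is 1, leaving 0
310 = 233 + 55 + 21 + 1, which has 4 terms.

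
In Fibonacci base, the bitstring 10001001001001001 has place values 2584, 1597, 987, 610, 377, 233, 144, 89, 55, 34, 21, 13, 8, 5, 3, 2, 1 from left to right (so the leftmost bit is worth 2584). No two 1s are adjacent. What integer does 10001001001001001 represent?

3077

Summing the place values of the 1 bits: 2584 + 377 + 89 + 21 + 5 + 1 = 3077.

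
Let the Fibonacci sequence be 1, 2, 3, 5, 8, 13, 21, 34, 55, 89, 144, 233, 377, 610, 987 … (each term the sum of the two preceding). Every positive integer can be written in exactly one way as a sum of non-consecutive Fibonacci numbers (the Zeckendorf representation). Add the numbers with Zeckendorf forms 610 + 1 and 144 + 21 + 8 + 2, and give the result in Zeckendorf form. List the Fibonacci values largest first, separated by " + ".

610 + 144 + 21 + 8 + 3

The two numbers are 611 and 175, so their sum is 786.
610 ≤ 786 < 987, so take 610; remainder 176
144 ≤ 176 < 233, so take 144; remainder 32
21 ≤ 32 < 34, so take 21; remainder 11
8 ≤ 11 < 13, so take 8; remainder 3
3 ≤ 3 < 5, so take 3; remainder 0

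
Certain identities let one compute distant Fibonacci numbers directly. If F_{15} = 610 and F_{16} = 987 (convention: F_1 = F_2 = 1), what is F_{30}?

By the doubling identity F_{2k} = F_k(2F_{k+1} − F_k): F_{30} = 610·(2·987 − 610) = 610·1364 = 832040.

832040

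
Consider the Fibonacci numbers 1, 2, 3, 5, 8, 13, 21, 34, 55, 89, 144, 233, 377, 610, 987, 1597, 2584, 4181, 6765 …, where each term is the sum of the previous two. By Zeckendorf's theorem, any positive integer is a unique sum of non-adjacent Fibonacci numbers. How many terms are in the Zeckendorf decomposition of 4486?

4181 ≤ 4486 < 6765, so take 4181; remainder 305
233 ≤ 305 < 377, so take 233; remainder 72
55 ≤ 72 < 89, so take 55; remainder 17
13 ≤ 17 < 21, so take 13; remainder 4
3 ≤ 4 < 5, so take 3; remainder 1
1 ≤ 1 < 2, so take 1; remainder 0
4486 = 4181 + 233 + 55 + 13 + 3 + 1, which has 6 terms.

6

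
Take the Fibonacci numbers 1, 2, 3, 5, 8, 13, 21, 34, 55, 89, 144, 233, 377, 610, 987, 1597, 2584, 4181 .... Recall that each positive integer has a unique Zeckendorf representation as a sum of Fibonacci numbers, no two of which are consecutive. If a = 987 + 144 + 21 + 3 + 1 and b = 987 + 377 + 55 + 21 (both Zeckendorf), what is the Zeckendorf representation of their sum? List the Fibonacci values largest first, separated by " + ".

The two numbers are 1156 and 1440, so their sum is 2596.
Greedily peel off the largest Fibonacci term at each step:
2596: greatest Fibonacci not exceeding it is 2584, leaving 12
12: greatest Fibonacci not exceeding it is 8, leaving 4
4: greatest Fibonacci not exceeding it is 3, leaving 1
1: greatest Fibonacci not exceeding it is 1, leaving 0

2584 + 8 + 3 + 1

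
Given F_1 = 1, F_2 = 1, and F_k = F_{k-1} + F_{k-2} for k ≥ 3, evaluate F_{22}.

Iterating the recurrence up to F_{16} = 987 and F_{15} = 610:
F_{17} = F_{16} + F_{15} = 987 + 610 = 1597
F_{18} = F_{17} + F_{16} = 1597 + 987 = 2584
F_{19} = F_{18} + F_{17} = 2584 + 1597 = 4181
F_{20} = F_{19} + F_{18} = 4181 + 2584 = 6765
F_{21} = F_{20} + F_{19} = 6765 + 4181 = 10946
F_{22} = F_{21} + F_{20} = 10946 + 6765 = 17711

17711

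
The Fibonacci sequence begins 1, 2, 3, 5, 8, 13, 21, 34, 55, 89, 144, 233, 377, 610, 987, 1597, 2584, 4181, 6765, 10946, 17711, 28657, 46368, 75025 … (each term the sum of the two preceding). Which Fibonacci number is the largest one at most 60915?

46368

46368 ≤ 60915 < 75025, so the largest Fibonacci number not exceeding 60915 is 46368.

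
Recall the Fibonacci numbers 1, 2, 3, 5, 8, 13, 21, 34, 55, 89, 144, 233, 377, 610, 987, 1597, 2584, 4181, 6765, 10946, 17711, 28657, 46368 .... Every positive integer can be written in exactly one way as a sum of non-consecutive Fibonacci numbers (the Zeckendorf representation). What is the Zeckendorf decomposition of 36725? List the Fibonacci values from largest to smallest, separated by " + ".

28657 + 6765 + 987 + 233 + 55 + 21 + 5 + 2

Repeatedly subtract the largest Fibonacci number that fits:
subtract 28657 from 36725: 8068 remains
subtract 6765 from 8068: 1303 remains
subtract 987 from 1303: 316 remains
subtract 233 from 316: 83 remains
subtract 55 from 83: 28 remains
subtract 21 from 28: 7 remains
subtract 5 from 7: 2 remains
subtract 2 from 2: 0 remains
So 36725 = 28657 + 6765 + 987 + 233 + 55 + 21 + 5 + 2, with no two terms consecutive in the sequence.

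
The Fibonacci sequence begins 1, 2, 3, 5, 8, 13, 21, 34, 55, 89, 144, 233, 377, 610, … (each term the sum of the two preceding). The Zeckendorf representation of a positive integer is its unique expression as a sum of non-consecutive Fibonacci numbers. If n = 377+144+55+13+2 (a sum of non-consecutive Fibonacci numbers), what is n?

377+144+55+13+2 = 591.

591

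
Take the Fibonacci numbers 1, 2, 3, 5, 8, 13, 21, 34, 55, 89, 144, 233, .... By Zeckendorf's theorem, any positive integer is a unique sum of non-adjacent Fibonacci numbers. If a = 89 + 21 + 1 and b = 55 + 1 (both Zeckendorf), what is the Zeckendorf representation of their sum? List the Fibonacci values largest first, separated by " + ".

144 + 21 + 2

The two numbers are 111 and 56, so their sum is 167.
Repeatedly subtract the largest Fibonacci number that fits:
144 ≤ 167 < 233, so take 144; remainder 23
21 ≤ 23 < 34, so take 21; remainder 2
2 ≤ 2 < 3, so take 2; remainder 0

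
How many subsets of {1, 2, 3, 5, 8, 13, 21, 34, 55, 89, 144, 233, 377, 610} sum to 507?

6

507 = 377+89+34+5+2 = 377+89+21+13+5+2 = 233+144+89+34+5+2 = 377+55+34+21+13+5+2 = 233+144+89+21+13+5+2 = … (1 more), for 6 in all.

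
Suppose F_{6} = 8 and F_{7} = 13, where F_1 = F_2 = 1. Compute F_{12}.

By the doubling identity F_{2k} = F_k(2F_{k+1} − F_k): F_{12} = 8·(2·13 − 8) = 8·18 = 144.

144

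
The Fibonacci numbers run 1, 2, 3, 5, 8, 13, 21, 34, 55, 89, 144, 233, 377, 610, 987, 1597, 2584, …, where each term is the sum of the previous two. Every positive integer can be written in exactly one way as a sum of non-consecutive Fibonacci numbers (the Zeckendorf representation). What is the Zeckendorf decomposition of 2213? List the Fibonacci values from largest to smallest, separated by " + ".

1597 + 610 + 5 + 1

2213 − 1597 = 616
616 − 610 = 6
6 − 5 = 1
1 − 1 = 0
So 2213 = 1597 + 610 + 5 + 1, with no two terms consecutive in the sequence.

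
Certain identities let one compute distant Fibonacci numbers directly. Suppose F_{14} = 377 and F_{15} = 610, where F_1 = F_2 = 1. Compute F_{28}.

By the doubling identity F_{2k} = F_k(2F_{k+1} − F_k): F_{28} = 377·(2·610 − 377) = 377·843 = 317811.

317811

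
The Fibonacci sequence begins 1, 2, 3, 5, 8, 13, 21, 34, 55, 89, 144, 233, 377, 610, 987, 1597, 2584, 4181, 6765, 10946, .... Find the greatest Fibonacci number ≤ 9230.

6765

6765 ≤ 9230 < 10946, so the largest Fibonacci number not exceeding 9230 is 6765.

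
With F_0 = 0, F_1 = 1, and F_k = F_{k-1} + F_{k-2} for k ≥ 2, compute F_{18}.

2584

Iterating the recurrence up to F_{14} = 377 and F_{13} = 233:
F_{15} = F_{14} + F_{13} = 377 + 233 = 610
F_{16} = F_{15} + F_{14} = 610 + 377 = 987
F_{17} = F_{16} + F_{15} = 987 + 610 = 1597
F_{18} = F_{17} + F_{16} = 1597 + 987 = 2584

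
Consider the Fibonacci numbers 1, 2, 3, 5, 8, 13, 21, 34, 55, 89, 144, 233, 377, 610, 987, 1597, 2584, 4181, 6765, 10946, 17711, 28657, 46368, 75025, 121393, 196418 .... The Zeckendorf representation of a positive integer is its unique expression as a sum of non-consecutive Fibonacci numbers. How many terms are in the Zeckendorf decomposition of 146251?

Greedily peel off the largest Fibonacci term at each step:
take 121393 (≤ 146251); 146251 − 121393 = 24858
take 17711 (≤ 24858); 24858 − 17711 = 7147
take 6765 (≤ 7147); 7147 − 6765 = 382
take 377 (≤ 382); 382 − 377 = 5
take 5 (≤ 5); 5 − 5 = 0
146251 = 121393 + 17711 + 6765 + 377 + 5, which has 5 terms.

5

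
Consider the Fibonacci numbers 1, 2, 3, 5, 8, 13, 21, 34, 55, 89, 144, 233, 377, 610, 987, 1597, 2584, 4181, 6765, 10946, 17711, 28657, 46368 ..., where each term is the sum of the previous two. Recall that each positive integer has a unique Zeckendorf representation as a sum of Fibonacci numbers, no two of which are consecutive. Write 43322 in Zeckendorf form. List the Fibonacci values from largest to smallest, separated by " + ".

28657 + 10946 + 2584 + 987 + 144 + 3 + 1

largest Fibonacci ≤ 43322 is 28657; 43322 − 28657 = 14665
largest Fibonacci ≤ 14665 is 10946; 14665 − 10946 = 3719
largest Fibonacci ≤ 3719 is 2584; 3719 − 2584 = 1135
largest Fibonacci ≤ 1135 is 987; 1135 − 987 = 148
largest Fibonacci ≤ 148 is 144; 148 − 144 = 4
largest Fibonacci ≤ 4 is 3; 4 − 3 = 1
largest Fibonacci ≤ 1 is 1; 1 − 1 = 0
So 43322 = 28657 + 10946 + 2584 + 987 + 144 + 3 + 1, with no two terms consecutive in the sequence.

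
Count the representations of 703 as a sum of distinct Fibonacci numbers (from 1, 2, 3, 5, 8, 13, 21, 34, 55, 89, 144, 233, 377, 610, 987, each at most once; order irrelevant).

Starting from the Zeckendorf form and repeatedly splitting a term F_k into F_{k−1} + F_{k−2} (when neither is already used) reaches every representation.
703 = 610+89+3+1 = 610+55+34+3+1 = 377+233+89+3+1 = 610+55+21+13+3+1 = … (7 more), for 11 in all.

11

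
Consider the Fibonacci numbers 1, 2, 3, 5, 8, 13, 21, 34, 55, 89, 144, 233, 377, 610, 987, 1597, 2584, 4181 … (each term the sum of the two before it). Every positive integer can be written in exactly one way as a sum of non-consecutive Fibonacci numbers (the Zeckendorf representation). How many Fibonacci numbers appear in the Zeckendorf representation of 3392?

2584 ≤ 3392 < 4181, so take 2584; remainder 808
610 ≤ 808 < 987, so take 610; remainder 198
144 ≤ 198 < 233, so take 144; remainder 54
34 ≤ 54 < 55, so take 34; remainder 20
13 ≤ 20 < 21, so take 13; remainder 7
5 ≤ 7 < 8, so take 5; remainder 2
2 ≤ 2 < 3, so take 2; remainder 0
3392 = 2584 + 610 + 144 + 34 + 13 + 5 + 2, which has 7 terms.

7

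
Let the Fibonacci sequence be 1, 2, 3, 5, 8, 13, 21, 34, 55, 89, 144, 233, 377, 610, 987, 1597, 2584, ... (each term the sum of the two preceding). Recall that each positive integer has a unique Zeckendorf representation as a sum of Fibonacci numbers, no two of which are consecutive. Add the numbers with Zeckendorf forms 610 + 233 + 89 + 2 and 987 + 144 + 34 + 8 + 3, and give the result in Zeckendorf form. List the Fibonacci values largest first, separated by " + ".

The two numbers are 934 and 1176, so their sum is 2110.
take 1597 (≤ 2110); 2110 − 1597 = 513
take 377 (≤ 513); 513 − 377 = 136
take 89 (≤ 136); 136 − 89 = 47
take 34 (≤ 47); 47 − 34 = 13
take 13 (≤ 13); 13 − 13 = 0

1597 + 377 + 89 + 34 + 13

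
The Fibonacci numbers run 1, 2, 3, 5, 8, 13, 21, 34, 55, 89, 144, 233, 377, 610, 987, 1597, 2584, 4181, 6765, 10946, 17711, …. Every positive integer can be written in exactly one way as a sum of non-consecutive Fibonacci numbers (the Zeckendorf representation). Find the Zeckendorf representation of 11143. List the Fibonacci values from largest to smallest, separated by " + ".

10946 + 144 + 34 + 13 + 5 + 1

11143: greatest Fibonacci not exceeding it is 10946, leaving 197
197: greatest Fibonacci not exceeding it is 144, leaving 53
53: greatest Fibonacci not exceeding it is 34, leaving 19
19: greatest Fibonacci not exceeding it is 13, leaving 6
6: greatest Fibonacci not exceeding it is 5, leaving 1
1: greatest Fibonacci not exceeding it is 1, leaving 0
So 11143 = 10946 + 144 + 34 + 13 + 5 + 1, with no two terms consecutive in the sequence.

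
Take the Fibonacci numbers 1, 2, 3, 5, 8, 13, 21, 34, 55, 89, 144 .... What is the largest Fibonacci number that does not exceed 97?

89

89 ≤ 97 < 144, so the largest Fibonacci number not exceeding 97 is 89.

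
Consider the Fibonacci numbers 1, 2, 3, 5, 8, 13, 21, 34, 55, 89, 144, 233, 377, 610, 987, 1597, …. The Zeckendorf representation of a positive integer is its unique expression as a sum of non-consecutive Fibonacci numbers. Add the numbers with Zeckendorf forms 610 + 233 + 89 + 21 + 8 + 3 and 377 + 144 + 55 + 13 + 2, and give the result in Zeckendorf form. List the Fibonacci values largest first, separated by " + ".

The two numbers are 964 and 591, so their sum is 1555.
take 987 (≤ 1555); 1555 − 987 = 568
take 377 (≤ 568); 568 − 377 = 191
take 144 (≤ 191); 191 − 144 = 47
take 34 (≤ 47); 47 − 34 = 13
take 13 (≤ 13); 13 − 13 = 0

987 + 377 + 144 + 34 + 13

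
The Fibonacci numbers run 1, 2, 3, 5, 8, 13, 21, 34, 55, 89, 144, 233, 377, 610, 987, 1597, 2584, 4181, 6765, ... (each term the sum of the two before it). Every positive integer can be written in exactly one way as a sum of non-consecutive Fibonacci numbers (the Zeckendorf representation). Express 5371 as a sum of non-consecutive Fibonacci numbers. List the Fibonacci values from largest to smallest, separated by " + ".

4181 + 987 + 144 + 55 + 3 + 1

Repeatedly subtract the largest Fibonacci number that fits:
5371 − 4181 = 1190
1190 − 987 = 203
203 − 144 = 59
59 − 55 = 4
4 − 3 = 1
1 − 1 = 0
So 5371 = 4181 + 987 + 144 + 55 + 3 + 1, with no two terms consecutive in the sequence.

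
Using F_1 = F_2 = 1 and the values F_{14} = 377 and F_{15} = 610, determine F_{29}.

514229

By F_{2k+1} = F_k² + F_{k+1}²: F_{29} = 377² + 610² = 142129 + 372100 = 514229.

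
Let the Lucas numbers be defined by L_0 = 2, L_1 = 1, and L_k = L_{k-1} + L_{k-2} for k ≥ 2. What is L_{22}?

Iterating the recurrence up to L_{17} = 3571 and L_{16} = 2207:
L_{18} = L_{17} + L_{16} = 3571 + 2207 = 5778
L_{19} = L_{18} + L_{17} = 5778 + 3571 = 9349
L_{20} = L_{19} + L_{18} = 9349 + 5778 = 15127
L_{21} = L_{20} + L_{19} = 15127 + 9349 = 24476
L_{22} = L_{21} + L_{20} = 24476 + 15127 = 39603

39603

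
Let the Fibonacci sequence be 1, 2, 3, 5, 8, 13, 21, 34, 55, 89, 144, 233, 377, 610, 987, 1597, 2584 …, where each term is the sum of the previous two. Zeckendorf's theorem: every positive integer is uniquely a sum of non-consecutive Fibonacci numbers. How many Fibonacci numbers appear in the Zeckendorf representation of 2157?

Greedy algorithm:
1597 ≤ 2157 < 2584, so take 1597; remainder 560
377 ≤ 560 < 610, so take 377; remainder 183
144 ≤ 183 < 233, so take 144; remainder 39
34 ≤ 39 < 55, so take 34; remainder 5
5 ≤ 5 < 8, so take 5; remainder 0
2157 = 1597 + 377 + 144 + 34 + 5, which has 5 terms.

5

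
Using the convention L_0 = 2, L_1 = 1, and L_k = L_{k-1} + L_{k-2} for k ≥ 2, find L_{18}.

Iterating the recurrence up to L_{14} = 843 and L_{13} = 521:
L_{15} = L_{14} + L_{13} = 843 + 521 = 1364
L_{16} = L_{15} + L_{14} = 1364 + 843 = 2207
L_{17} = L_{16} + L_{15} = 2207 + 1364 = 3571
L_{18} = L_{17} + L_{16} = 3571 + 2207 = 5778

5778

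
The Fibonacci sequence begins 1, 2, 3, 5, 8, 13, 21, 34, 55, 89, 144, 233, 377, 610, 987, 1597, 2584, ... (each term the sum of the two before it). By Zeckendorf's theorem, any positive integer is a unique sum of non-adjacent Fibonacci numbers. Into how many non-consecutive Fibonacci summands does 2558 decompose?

6

Repeatedly subtract the largest Fibonacci number that fits:
take 1597 (≤ 2558); 2558 − 1597 = 961
take 610 (≤ 961); 961 − 610 = 351
take 233 (≤ 351); 351 − 233 = 118
take 89 (≤ 118); 118 − 89 = 29
take 21 (≤ 29); 29 − 21 = 8
take 8 (≤ 8); 8 − 8 = 0
2558 = 1597 + 610 + 233 + 89 + 21 + 8, which has 6 terms.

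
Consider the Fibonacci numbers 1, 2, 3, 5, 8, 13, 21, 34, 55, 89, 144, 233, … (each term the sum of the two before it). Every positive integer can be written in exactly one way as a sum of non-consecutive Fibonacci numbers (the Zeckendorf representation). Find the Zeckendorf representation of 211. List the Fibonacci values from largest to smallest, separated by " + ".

144 + 55 + 8 + 3 + 1

largest Fibonacci ≤ 211 is 144; 211 − 144 = 67
largest Fibonacci ≤ 67 is 55; 67 − 55 = 12
largest Fibonacci ≤ 12 is 8; 12 − 8 = 4
largest Fibonacci ≤ 4 is 3; 4 − 3 = 1
largest Fibonacci ≤ 1 is 1; 1 − 1 = 0
So 211 = 144 + 55 + 8 + 3 + 1, with no two terms consecutive in the sequence.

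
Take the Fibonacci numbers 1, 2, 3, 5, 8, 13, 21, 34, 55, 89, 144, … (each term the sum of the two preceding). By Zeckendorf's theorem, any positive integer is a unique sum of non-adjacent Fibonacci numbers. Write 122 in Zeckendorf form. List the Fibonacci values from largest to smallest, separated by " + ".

89 ≤ 122 < 144, so take 89; remainder 33
21 ≤ 33 < 34, so take 21; remainder 12
8 ≤ 12 < 13, so take 8; remainder 4
3 ≤ 4 < 5, so take 3; remainder 1
1 ≤ 1 < 2, so take 1; remainder 0
So 122 = 89 + 21 + 8 + 3 + 1, with no two terms consecutive in the sequence.

89 + 21 + 8 + 3 + 1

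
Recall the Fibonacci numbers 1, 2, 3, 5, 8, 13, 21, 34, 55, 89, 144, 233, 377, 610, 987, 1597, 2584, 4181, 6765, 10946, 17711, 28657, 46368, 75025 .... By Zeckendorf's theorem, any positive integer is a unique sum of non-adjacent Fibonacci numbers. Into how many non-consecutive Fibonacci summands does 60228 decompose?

subtract 46368 from 60228: 13860 remains
subtract 10946 from 13860: 2914 remains
subtract 2584 from 2914: 330 remains
subtract 233 from 330: 97 remains
subtract 89 from 97: 8 remains
subtract 8 from 8: 0 remains
60228 = 46368 + 10946 + 2584 + 233 + 89 + 8, which has 6 terms.

6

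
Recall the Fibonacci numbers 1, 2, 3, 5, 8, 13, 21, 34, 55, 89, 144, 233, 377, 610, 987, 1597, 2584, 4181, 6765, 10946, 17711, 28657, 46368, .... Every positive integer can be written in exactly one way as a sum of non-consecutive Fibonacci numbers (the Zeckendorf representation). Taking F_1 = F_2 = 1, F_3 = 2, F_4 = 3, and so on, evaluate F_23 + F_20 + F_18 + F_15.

38616

F_23 + F_20 + F_18 + F_15 = 28657 + 6765 + 2584 + 610 = 38616.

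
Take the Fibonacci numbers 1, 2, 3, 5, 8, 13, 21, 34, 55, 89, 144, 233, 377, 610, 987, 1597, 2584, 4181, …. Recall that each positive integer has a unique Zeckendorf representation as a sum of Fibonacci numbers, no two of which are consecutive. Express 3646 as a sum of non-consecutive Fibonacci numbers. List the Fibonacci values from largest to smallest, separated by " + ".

Greedily peel off the largest Fibonacci term at each step:
subtract 2584 from 3646: 1062 remains
subtract 987 from 1062: 75 remains
subtract 55 from 75: 20 remains
subtract 13 from 20: 7 remains
subtract 5 from 7: 2 remains
subtract 2 from 2: 0 remains
So 3646 = 2584 + 987 + 55 + 13 + 5 + 2, with no two terms consecutive in the sequence.

2584 + 987 + 55 + 13 + 5 + 2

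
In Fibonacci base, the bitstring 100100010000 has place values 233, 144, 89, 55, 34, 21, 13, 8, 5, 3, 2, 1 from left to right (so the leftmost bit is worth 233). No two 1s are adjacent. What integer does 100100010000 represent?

296

Summing the place values of the 1 bits: 233 + 55 + 8 = 296.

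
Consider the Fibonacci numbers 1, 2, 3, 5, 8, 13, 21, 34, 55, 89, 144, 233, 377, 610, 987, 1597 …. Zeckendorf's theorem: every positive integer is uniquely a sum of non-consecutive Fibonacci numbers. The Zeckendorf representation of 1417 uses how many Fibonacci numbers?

6

subtract 987 from 1417: 430 remains
subtract 377 from 430: 53 remains
subtract 34 from 53: 19 remains
subtract 13 from 19: 6 remains
subtract 5 from 6: 1 remains
subtract 1 from 1: 0 remains
1417 = 987 + 377 + 34 + 13 + 5 + 1, which has 6 terms.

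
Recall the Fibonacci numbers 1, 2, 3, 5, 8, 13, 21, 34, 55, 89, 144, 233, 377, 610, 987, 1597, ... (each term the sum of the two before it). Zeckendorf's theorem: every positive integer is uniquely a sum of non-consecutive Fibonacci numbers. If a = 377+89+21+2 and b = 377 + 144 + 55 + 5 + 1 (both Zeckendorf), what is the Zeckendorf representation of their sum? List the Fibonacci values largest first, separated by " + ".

987 + 55 + 21 + 8

The two numbers are 489 and 582, so their sum is 1071.
Greedy algorithm:
1071: greatest Fibonacci not exceeding it is 987, leaving 84
84: greatest Fibonacci not exceeding it is 55, leaving 29
29: greatest Fibonacci not exceeding it is 21, leaving 8
8: greatest Fibonacci not exceeding it is 8, leaving 0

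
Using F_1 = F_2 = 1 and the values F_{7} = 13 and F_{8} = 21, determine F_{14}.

377

By the doubling identity F_{2k} = F_k(2F_{k+1} − F_k): F_{14} = 13·(2·21 − 13) = 13·29 = 377.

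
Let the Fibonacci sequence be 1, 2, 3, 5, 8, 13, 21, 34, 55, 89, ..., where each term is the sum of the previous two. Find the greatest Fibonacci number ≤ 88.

55 ≤ 88 < 89, so the largest Fibonacci number not exceeding 88 is 55.

55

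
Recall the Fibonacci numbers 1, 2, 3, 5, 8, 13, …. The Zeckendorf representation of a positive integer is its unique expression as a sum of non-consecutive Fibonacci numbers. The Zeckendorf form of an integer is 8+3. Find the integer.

8+3 = 11.

11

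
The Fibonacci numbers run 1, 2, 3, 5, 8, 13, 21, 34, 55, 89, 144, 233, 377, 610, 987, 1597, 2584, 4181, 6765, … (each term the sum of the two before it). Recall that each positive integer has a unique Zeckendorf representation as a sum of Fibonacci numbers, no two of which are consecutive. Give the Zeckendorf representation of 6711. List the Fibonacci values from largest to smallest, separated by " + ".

Repeatedly subtract the largest Fibonacci number that fits:
6711: greatest Fibonacci not exceeding it is 4181, leaving 2530
2530: greatest Fibonacci not exceeding it is 1597, leaving 933
933: greatest Fibonacci not exceeding it is 610, leaving 323
323: greatest Fibonacci not exceeding it is 233, leaving 90
90: greatest Fibonacci not exceeding it is 89, leaving 1
1: greatest Fibonacci not exceeding it is 1, leaving 0
So 6711 = 4181 + 1597 + 610 + 233 + 89 + 1, with no two terms consecutive in the sequence.

4181 + 1597 + 610 + 233 + 89 + 1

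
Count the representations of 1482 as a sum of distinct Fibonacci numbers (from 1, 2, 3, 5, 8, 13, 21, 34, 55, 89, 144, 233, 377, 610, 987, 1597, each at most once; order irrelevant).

Each representation comes from the Zeckendorf form by replacing some F_k with F_{k−1} + F_{k−2} where possible.
1482 = 987+377+89+21+8 = 987+377+89+21+5+3 = 987+377+55+34+21+8 = … (27 more), for 30 in all.

30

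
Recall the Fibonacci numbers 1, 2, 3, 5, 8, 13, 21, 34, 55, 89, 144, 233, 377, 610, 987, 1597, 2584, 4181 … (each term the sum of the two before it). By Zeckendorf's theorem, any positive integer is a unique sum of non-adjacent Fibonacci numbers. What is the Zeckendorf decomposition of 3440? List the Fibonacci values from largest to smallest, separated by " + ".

2584 + 610 + 233 + 13

Repeatedly subtract the largest Fibonacci number that fits:
3440 − 2584 = 856
856 − 610 = 246
246 − 233 = 13
13 − 13 = 0
So 3440 = 2584 + 610 + 233 + 13, with no two terms consecutive in the sequence.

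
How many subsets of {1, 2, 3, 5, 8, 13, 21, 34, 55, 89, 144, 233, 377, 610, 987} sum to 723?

25

Starting from the Zeckendorf form and repeatedly splitting a term F_k into F_{k−1} + F_{k−2} (when neither is already used) reaches every representation.
723 = 610+89+21+3 = 610+89+21+2+1 = 610+89+13+8+3 = … (22 more), for 25 in all.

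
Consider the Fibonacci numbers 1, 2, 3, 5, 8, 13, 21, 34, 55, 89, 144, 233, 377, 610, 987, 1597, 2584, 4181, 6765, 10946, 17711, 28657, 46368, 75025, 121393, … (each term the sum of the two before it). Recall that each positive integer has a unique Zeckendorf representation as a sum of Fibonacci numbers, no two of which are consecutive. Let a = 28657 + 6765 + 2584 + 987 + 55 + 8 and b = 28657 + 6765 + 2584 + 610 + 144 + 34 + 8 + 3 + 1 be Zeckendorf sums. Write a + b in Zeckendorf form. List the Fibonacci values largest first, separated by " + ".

75025 + 2584 + 233 + 13 + 5 + 2

The two numbers are 39056 and 38806, so their sum is 77862.
75025 ≤ 77862 < 121393, so take 75025; remainder 2837
2584 ≤ 2837 < 4181, so take 2584; remainder 253
233 ≤ 253 < 377, so take 233; remainder 20
13 ≤ 20 < 21, so take 13; remainder 7
5 ≤ 7 < 8, so take 5; remainder 2
2 ≤ 2 < 3, so take 2; remainder 0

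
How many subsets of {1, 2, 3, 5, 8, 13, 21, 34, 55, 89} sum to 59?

Starting from the Zeckendorf form and repeatedly splitting a term F_k into F_{k−1} + F_{k−2} (when neither is already used) reaches every representation.
59 = 55+3+1 = 34+21+3+1 = 34+13+8+3+1 — 3 representations.

3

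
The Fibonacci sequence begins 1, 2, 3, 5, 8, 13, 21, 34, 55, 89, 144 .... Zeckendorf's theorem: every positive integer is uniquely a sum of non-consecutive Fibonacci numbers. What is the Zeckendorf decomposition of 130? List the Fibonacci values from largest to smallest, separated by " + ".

89 + 34 + 5 + 2

Repeatedly subtract the largest Fibonacci number that fits:
take 89 (≤ 130); 130 − 89 = 41
take 34 (≤ 41); 41 − 34 = 7
take 5 (≤ 7); 7 − 5 = 2
take 2 (≤ 2); 2 − 2 = 0
So 130 = 89 + 34 + 5 + 2, with no two terms consecutive in the sequence.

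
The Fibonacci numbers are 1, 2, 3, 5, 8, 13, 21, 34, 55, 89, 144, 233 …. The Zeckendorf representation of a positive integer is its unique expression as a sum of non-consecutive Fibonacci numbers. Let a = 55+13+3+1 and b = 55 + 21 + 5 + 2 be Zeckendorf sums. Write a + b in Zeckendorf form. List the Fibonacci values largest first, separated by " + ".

144 + 8 + 3

The two numbers are 72 and 83, so their sum is 155.
Repeatedly subtract the largest Fibonacci number that fits:
take 144 (≤ 155); 155 − 144 = 11
take 8 (≤ 11); 11 − 8 = 3
take 3 (≤ 3); 3 − 3 = 0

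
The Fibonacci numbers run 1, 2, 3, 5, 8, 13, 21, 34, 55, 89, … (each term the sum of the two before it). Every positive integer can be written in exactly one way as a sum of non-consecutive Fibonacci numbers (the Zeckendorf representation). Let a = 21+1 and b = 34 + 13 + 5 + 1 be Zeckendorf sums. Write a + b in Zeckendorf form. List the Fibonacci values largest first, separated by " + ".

55 + 13 + 5 + 2

The two numbers are 22 and 53, so their sum is 75.
75 − 55 = 20
20 − 13 = 7
7 − 5 = 2
2 − 2 = 0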